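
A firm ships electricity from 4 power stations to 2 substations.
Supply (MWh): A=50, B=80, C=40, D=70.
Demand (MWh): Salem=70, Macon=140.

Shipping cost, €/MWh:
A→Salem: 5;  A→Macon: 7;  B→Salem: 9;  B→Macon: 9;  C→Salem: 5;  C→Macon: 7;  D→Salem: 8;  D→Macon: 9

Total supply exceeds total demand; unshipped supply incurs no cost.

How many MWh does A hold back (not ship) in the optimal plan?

0

Minimum-cost shipments:
  A to Salem: 30 × €5 = €150
  A to Macon: 20 × €7 = €140
  B to Macon: 80 × €9 = €720
  C to Salem: 40 × €5 = €200
  D to Macon: 40 × €9 = €360
Total cost = €1570.
A ships 50 of its 50, leaving 0.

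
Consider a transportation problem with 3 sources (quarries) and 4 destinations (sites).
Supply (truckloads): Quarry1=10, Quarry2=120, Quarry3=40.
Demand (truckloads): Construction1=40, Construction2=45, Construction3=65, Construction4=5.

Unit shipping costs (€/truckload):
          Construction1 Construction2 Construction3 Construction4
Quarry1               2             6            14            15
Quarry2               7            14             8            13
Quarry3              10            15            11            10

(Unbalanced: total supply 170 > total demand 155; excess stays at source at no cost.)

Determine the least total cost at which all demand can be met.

A cheapest plan:
  Quarry1 to Construction2: 10 × €6 = €60
  Quarry2 to Construction1: 40 × €7 = €280
  Quarry2 to Construction2: 15 × €14 = €210
  Quarry2 to Construction3: 65 × €8 = €520
  Quarry3 to Construction2: 20 × €15 = €300
  Quarry3 to Construction4: 5 × €10 = €50
Total = 60 + 280 + 210 + 520 + 300 + 50 = €1420.

1420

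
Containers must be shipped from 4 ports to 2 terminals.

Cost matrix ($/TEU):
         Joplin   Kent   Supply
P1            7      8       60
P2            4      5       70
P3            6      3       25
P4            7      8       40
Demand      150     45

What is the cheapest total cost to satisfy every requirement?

1075

An optimal shipping plan:
  P1 to Joplin: 40 × $7 = $280
  P1 to Kent: 20 × $8 = $160
  P2 to Joplin: 70 × $4 = $280
  P3 to Kent: 25 × $3 = $75
  P4 to Joplin: 40 × $7 = $280
Total = 280 + 160 + 280 + 75 + 280 = $1075.
(Supply check: P1 ships 60; P2 ships 70; P3 ships 25; P4 ships 40.)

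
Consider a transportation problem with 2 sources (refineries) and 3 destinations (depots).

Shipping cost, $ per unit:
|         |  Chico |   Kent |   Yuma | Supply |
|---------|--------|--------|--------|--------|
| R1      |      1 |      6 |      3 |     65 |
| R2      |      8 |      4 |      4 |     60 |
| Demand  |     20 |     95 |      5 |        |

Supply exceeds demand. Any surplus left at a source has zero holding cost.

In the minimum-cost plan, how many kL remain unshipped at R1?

Minimum-cost shipments:
  R1 to Chico: 20 kL
  R1 to Kent: 35 kL
  R1 to Yuma: 5 kL
  R2 to Kent: 60 kL
Total cost = $485.
R1 ships 60 of its 65, leaving 5.

5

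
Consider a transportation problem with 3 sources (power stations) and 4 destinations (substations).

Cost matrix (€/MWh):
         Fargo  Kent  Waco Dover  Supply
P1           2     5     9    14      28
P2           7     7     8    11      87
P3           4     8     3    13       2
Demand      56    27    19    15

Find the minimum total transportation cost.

One minimum-cost allocation:
  P1–Fargo: 28 × €2 = €56
  P2–Fargo: 28 × €7 = €196
  P2–Kent: 27 × €7 = €189
  P2–Waco: 17 × €8 = €136
  P2–Dover: 15 × €11 = €165
  P3–Waco: 2 × €3 = €6
Total = 56 + 196 + 189 + 136 + 165 + 6 = €748.

748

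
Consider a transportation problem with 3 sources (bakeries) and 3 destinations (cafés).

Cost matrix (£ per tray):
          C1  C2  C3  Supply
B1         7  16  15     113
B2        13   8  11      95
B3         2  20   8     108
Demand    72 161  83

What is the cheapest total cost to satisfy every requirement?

A cheapest plan:
  B1 to C1: 47 × £7 = £329
  B1 to C2: 66 × £16 = £1056
  B2 to C2: 95 × £8 = £760
  B3 to C1: 25 × £2 = £50
  B3 to C3: 83 × £8 = £664
Total = 329 + 1056 + 760 + 50 + 664 = £2859.

2859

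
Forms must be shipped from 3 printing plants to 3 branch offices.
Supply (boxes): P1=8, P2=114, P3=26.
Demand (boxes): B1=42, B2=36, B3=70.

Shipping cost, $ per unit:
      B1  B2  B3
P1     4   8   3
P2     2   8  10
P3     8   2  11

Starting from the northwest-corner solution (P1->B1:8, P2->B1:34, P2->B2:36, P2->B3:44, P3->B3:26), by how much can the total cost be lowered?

Current plan cost = 8·4 + 34·2 + 36·8 + 44·10 + 26·11 = $1114.
Optimal plan:
  P1→B3: 8 boxes
  P2→B1: 42 boxes
  P2→B2: 10 boxes
  P2→B3: 62 boxes
  P3→B2: 26 boxes
Optimal cost = $860.
Saving = 1114 − 860 = $254.

254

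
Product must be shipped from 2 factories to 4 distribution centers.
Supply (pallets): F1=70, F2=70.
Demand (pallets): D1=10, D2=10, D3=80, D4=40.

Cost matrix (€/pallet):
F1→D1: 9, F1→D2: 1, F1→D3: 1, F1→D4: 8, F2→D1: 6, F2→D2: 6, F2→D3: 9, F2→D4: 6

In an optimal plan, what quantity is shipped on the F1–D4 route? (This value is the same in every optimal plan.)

0

Solving gives:
  F1 to D3: 70 × €1 = €70
  F2 to D1: 10 × €6 = €60
  F2 to D2: 10 × €6 = €60
  F2 to D3: 10 × €9 = €90
  F2 to D4: 40 × €6 = €240
Total cost = €520.
The route F1→D4 is not used.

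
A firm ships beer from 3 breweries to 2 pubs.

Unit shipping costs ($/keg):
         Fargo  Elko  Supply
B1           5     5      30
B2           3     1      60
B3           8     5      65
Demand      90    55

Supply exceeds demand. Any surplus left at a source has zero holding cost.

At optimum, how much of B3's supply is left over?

An optimal plan:
  B1->Fargo: 30 × $5 = $150
  B2->Fargo: 60 × $3 = $180
  B3->Elko: 55 × $5 = $275
Total cost = $605.
B3 ships 55 of its 65, leaving 10.

10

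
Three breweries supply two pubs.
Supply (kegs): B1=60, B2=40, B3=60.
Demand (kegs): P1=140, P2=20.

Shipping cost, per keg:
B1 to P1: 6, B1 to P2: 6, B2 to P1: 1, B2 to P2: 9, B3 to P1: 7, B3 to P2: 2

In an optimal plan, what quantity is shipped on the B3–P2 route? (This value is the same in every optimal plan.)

20

The minimum-cost plan:
  B1→P1: 60 × 6 = 360
  B2→P1: 40 × 1 = 40
  B3→P1: 40 × 7 = 280
  B3→P2: 20 × 2 = 40
Total cost = 720.
So B3→P2 carries 20 kegs.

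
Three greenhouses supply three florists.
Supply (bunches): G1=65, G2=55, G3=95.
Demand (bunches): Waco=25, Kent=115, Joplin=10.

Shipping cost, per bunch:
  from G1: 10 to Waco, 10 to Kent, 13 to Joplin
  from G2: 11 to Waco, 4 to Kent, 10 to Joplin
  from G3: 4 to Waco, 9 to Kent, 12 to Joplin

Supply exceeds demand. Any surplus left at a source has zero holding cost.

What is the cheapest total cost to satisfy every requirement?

980

An optimal shipping plan:
  G2->Kent: 55 × 4 = 220
  G3->Waco: 25 × 4 = 100
  G3->Kent: 60 × 9 = 540
  G3->Joplin: 10 × 12 = 120
Total = 220 + 100 + 540 + 120 = 980.
(Supply check: G1 ships 0; G2 ships 55; G3 ships 95.)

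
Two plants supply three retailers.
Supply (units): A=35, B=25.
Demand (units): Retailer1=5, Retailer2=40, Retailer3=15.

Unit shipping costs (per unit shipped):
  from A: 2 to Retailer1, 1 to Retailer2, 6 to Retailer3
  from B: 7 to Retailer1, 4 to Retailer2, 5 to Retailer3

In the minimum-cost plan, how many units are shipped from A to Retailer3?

Optimal shipments:
  A->Retailer1: 5 × 2 = 10
  A->Retailer2: 30 × 1 = 30
  B->Retailer2: 10 × 4 = 40
  B->Retailer3: 15 × 5 = 75
Total cost = 155.
The route A→Retailer3 is not used.

0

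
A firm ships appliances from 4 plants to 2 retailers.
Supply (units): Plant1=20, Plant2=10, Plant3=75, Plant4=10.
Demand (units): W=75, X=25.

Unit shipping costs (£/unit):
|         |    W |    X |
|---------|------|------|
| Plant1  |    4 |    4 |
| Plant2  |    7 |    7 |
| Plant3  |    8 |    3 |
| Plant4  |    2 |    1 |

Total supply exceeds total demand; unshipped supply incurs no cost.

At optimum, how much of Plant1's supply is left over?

0

An optimal plan:
  Plant1->W: 20 units
  Plant2->W: 10 units
  Plant3->W: 35 units
  Plant3->X: 25 units
  Plant4->W: 10 units
Total cost = £525.
Plant1 ships 20 of its 20, leaving 0.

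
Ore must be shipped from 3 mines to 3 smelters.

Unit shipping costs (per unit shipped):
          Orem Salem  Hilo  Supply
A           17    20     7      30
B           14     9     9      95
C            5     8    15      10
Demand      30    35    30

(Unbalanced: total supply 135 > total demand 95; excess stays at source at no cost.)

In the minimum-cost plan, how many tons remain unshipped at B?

40

An optimal plan:
  A–Hilo: 30 × 7 = 210
  B–Orem: 20 × 14 = 280
  B–Salem: 35 × 9 = 315
  C–Orem: 10 × 5 = 50
Total cost = 855.
B ships 55 of its 95, leaving 40.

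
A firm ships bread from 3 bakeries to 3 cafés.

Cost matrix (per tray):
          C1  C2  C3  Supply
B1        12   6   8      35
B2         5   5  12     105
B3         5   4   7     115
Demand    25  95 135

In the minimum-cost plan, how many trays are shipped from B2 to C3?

The minimum-cost plan:
  B1->C3: 35 × 8 = 280
  B2->C1: 25 × 5 = 125
  B2->C2: 80 × 5 = 400
  B3->C2: 15 × 4 = 60
  B3->C3: 100 × 7 = 700
Total cost = 1565.
The route B2→C3 is not used.

0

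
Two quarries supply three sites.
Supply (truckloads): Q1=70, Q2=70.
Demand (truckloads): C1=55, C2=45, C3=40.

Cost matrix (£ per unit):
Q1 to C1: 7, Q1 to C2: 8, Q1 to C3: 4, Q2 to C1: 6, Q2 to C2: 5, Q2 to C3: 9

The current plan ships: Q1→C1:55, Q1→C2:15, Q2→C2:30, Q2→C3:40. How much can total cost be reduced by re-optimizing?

Current plan cost = 55·7 + 15·8 + 30·5 + 40·9 = £1015.
Optimal plan:
  Q1→C1: 30 × £7 = £210
  Q1→C3: 40 × £4 = £160
  Q2→C1: 25 × £6 = £150
  Q2→C2: 45 × £5 = £225
Optimal cost = £745.
Saving = 1015 − 745 = £270.

270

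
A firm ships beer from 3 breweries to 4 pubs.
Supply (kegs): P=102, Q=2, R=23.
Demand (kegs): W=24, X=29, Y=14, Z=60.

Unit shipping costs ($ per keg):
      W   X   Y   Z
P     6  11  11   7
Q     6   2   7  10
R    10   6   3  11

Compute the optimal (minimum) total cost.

862

Optimal allocation:
  P–W: 24 × $6 = $144
  P–X: 18 × $11 = $198
  P–Z: 60 × $7 = $420
  Q–X: 2 × $2 = $4
  R–X: 9 × $6 = $54
  R–Y: 14 × $3 = $42
Total = 144 + 198 + 420 + 4 + 54 + 42 = $862.
(Supply check: P ships 102; Q ships 2; R ships 23.)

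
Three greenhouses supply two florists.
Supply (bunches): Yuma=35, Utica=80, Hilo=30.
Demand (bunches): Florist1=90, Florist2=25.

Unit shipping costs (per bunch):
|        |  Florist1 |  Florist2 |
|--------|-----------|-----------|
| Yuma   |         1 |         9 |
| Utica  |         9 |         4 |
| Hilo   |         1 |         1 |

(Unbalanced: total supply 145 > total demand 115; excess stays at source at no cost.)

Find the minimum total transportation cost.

An optimal shipping plan:
  Yuma to Florist1: 35 × 1 = 35
  Utica to Florist1: 25 × 9 = 225
  Utica to Florist2: 25 × 4 = 100
  Hilo to Florist1: 30 × 1 = 30
Total = 35 + 225 + 100 + 30 = 390.

390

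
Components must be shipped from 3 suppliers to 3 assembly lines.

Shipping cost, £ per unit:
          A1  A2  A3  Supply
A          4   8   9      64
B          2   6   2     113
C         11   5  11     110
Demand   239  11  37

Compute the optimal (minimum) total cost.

1626

One minimum-cost allocation:
  A to A1: 64 batches
  B to A1: 76 batches
  B to A3: 37 batches
  C to A1: 99 batches
  C to A2: 11 batches
Total cost = £1626.
(Supply check: A ships 64; B ships 113; C ships 110.)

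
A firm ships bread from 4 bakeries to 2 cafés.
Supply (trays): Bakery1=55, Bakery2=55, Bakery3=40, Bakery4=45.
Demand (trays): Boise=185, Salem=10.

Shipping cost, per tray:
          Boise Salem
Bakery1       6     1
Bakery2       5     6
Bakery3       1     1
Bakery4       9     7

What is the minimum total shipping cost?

1000

Optimal allocation:
  Bakery1->Boise: 45 × 6 = 270
  Bakery1->Salem: 10 × 1 = 10
  Bakery2->Boise: 55 × 5 = 275
  Bakery3->Boise: 40 × 1 = 40
  Bakery4->Boise: 45 × 9 = 405
Total = 270 + 10 + 275 + 40 + 405 = 1000.
(Supply check: Bakery1 ships 55; Bakery2 ships 55; Bakery3 ships 40; Bakery4 ships 45.)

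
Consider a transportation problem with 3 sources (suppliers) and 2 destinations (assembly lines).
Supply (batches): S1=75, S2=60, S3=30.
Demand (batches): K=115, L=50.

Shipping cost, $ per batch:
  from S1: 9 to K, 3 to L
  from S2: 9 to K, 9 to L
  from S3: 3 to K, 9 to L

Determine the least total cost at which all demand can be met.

1005

Optimal allocation:
  S1→K: 25 × $9 = $225
  S1→L: 50 × $3 = $150
  S2→K: 60 × $9 = $540
  S3→K: 30 × $3 = $90
Total = 225 + 150 + 540 + 90 = $1005.
(Supply check: S1 ships 75; S2 ships 60; S3 ships 30.)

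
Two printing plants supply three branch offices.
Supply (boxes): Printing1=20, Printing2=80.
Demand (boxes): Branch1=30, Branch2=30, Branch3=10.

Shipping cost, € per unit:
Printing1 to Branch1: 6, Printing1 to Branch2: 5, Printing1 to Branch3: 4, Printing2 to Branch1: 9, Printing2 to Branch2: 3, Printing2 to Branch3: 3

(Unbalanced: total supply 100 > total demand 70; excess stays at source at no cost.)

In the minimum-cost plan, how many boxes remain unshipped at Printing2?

An optimal plan:
  Printing1->Branch1: 20 × €6 = €120
  Printing2->Branch1: 10 × €9 = €90
  Printing2->Branch2: 30 × €3 = €90
  Printing2->Branch3: 10 × €3 = €30
Total cost = €330.
Printing2 ships 50 of its 80, leaving 30.

30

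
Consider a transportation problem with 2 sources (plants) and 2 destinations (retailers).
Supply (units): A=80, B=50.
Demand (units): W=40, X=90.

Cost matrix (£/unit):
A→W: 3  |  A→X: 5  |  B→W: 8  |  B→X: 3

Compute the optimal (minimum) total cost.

470

Optimal allocation:
  A→W: 40 × £3 = £120
  A→X: 40 × £5 = £200
  B→X: 50 × £3 = £150
Total = 120 + 200 + 150 = £470.
(Supply check: A ships 80; B ships 50.)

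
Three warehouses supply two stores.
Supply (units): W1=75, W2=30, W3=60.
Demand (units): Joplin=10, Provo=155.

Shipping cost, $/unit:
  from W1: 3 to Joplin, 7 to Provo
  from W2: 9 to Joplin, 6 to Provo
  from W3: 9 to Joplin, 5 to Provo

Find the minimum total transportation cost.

An optimal shipping plan:
  W1–Joplin: 10 units
  W1–Provo: 65 units
  W2–Provo: 30 units
  W3–Provo: 60 units
Total cost = $965.

965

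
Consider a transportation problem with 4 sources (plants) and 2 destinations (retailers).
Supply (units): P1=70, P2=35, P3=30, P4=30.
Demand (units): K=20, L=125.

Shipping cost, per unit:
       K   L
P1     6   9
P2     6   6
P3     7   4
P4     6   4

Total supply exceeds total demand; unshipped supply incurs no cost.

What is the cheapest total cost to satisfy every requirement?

840

An optimal shipping plan:
  P1–K: 20 units
  P1–L: 30 units
  P2–L: 35 units
  P3–L: 30 units
  P4–L: 30 units
Total cost = 840.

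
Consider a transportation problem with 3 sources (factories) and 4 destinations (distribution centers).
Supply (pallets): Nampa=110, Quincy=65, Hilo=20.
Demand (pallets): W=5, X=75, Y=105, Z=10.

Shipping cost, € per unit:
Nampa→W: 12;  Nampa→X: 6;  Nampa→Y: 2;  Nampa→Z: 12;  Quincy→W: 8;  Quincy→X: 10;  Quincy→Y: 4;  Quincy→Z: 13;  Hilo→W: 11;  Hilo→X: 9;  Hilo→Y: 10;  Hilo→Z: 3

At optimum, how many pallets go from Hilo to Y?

Optimal shipments:
  Nampa–X: 65 × €6 = €390
  Nampa–Y: 45 × €2 = €90
  Quincy–W: 5 × €8 = €40
  Quincy–Y: 60 × €4 = €240
  Hilo–X: 10 × €9 = €90
  Hilo–Z: 10 × €3 = €30
Total cost = €880.
The route Hilo→Y is not used.

0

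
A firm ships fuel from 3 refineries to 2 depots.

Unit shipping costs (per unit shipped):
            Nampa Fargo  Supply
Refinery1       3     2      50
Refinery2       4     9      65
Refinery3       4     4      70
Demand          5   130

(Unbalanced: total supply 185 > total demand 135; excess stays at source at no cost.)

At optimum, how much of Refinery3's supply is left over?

0

Minimum-cost shipments:
  Refinery1->Fargo: 50 × 2 = 100
  Refinery2->Nampa: 5 × 4 = 20
  Refinery2->Fargo: 10 × 9 = 90
  Refinery3->Fargo: 70 × 4 = 280
Total cost = 490.
Refinery3 ships 70 of its 70, leaving 0.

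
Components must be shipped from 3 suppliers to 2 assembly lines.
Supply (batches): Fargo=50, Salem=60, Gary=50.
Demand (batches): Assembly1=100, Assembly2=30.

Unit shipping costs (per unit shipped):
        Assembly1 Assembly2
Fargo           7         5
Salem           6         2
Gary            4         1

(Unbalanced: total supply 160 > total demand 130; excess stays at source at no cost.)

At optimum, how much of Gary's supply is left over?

0

An optimal plan:
  Fargo->Assembly1: 20 × 7 = 140
  Salem->Assembly1: 30 × 6 = 180
  Salem->Assembly2: 30 × 2 = 60
  Gary->Assembly1: 50 × 4 = 200
Total cost = 580.
Gary ships 50 of its 50, leaving 0.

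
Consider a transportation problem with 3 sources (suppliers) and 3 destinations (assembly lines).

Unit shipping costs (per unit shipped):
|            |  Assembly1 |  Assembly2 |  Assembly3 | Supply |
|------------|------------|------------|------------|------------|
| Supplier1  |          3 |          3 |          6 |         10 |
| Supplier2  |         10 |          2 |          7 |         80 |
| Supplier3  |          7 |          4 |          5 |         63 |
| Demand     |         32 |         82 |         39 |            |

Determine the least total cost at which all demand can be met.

547

An optimal shipping plan:
  Supplier1->Assembly1: 10 × 3 = 30
  Supplier2->Assembly2: 80 × 2 = 160
  Supplier3->Assembly1: 22 × 7 = 154
  Supplier3->Assembly2: 2 × 4 = 8
  Supplier3->Assembly3: 39 × 5 = 195
Total = 30 + 160 + 154 + 8 + 195 = 547.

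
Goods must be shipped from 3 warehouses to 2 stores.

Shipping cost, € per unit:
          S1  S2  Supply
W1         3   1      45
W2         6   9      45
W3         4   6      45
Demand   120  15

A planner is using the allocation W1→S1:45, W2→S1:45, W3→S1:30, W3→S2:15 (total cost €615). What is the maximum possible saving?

60

Current plan cost = 45·3 + 45·6 + 30·4 + 15·6 = €615.
Optimal plan:
  W1–S1: 30 × €3 = €90
  W1–S2: 15 × €1 = €15
  W2–S1: 45 × €6 = €270
  W3–S1: 45 × €4 = €180
Optimal cost = €555.
Saving = 615 − 555 = €60.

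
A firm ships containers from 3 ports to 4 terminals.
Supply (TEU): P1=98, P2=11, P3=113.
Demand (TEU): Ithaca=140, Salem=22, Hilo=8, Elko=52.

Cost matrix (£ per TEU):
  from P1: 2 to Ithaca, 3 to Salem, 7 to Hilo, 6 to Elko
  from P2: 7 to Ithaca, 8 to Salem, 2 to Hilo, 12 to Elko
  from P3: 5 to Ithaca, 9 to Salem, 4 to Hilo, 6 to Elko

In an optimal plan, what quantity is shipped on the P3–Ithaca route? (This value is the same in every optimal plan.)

Solving gives:
  P1–Ithaca: 76 × £2 = £152
  P1–Salem: 22 × £3 = £66
  P2–Ithaca: 3 × £7 = £21
  P2–Hilo: 8 × £2 = £16
  P3–Ithaca: 61 × £5 = £305
  P3–Elko: 52 × £6 = £312
Total cost = £872.
So P3→Ithaca carries 61 TEU.

61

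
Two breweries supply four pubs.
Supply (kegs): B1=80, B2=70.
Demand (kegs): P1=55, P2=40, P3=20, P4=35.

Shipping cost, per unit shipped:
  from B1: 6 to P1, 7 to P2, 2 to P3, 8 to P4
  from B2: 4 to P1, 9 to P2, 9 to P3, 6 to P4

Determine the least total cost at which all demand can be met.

790

An optimal shipping plan:
  B1 to P1: 20 kegs
  B1 to P2: 40 kegs
  B1 to P3: 20 kegs
  B2 to P1: 35 kegs
  B2 to P4: 35 kegs
Total cost = 790.
(Supply check: B1 ships 80; B2 ships 70.)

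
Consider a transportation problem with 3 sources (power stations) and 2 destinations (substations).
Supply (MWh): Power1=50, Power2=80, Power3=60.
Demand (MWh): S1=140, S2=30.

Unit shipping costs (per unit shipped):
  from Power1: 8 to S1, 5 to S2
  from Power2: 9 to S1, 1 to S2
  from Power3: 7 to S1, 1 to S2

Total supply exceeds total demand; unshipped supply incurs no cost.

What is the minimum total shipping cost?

One minimum-cost allocation:
  Power1→S1: 50 × 8 = 400
  Power2→S1: 30 × 9 = 270
  Power2→S2: 30 × 1 = 30
  Power3→S1: 60 × 7 = 420
Total = 400 + 270 + 30 + 420 = 1120.

1120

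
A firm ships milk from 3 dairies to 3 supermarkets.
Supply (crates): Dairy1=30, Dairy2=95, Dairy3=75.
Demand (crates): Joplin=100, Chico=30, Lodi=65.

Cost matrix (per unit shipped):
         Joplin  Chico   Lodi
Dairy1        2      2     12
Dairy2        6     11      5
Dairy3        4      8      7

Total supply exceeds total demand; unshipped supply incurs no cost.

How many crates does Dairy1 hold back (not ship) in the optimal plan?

Minimum-cost shipments:
  Dairy1→Chico: 30 crates
  Dairy2→Joplin: 25 crates
  Dairy2→Lodi: 65 crates
  Dairy3→Joplin: 75 crates
Total cost = 835.
Dairy1 ships 30 of its 30, leaving 0.

0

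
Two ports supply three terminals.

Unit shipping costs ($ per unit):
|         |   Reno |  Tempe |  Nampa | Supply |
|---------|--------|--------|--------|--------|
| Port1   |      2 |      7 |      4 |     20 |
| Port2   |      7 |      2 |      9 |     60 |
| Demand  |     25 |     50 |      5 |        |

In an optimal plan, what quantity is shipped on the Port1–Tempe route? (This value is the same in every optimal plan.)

Optimal shipments:
  Port1→Reno: 20 × $2 = $40
  Port2→Reno: 5 × $7 = $35
  Port2→Tempe: 50 × $2 = $100
  Port2→Nampa: 5 × $9 = $45
Total cost = $220.
The route Port1→Tempe is not used.

0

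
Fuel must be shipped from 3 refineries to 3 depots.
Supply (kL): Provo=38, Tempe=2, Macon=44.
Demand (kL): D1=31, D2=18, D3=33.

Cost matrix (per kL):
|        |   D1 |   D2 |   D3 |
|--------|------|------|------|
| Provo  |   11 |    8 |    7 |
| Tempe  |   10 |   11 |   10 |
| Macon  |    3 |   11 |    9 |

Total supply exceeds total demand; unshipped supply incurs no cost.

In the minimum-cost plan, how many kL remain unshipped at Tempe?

Minimum-cost shipments:
  Provo–D2: 18 × 8 = 144
  Provo–D3: 20 × 7 = 140
  Macon–D1: 31 × 3 = 93
  Macon–D3: 13 × 9 = 117
Total cost = 494.
Tempe ships 0 of its 2, leaving 2.

2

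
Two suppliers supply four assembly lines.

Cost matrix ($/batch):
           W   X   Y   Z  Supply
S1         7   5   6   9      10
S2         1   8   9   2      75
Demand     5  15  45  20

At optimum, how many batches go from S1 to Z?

Optimal shipments:
  S1->Y: 10 × $6 = $60
  S2->W: 5 × $1 = $5
  S2->X: 15 × $8 = $120
  S2->Y: 35 × $9 = $315
  S2->Z: 20 × $2 = $40
Total cost = $540.
The route S1→Z is not used.

0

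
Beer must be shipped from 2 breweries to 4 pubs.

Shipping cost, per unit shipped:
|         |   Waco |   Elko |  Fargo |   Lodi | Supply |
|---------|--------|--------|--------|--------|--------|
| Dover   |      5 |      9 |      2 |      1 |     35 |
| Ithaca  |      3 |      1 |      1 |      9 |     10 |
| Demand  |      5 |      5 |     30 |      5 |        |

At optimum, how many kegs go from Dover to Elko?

0

Solving gives:
  Dover→Fargo: 30 × 2 = 60
  Dover→Lodi: 5 × 1 = 5
  Ithaca→Waco: 5 × 3 = 15
  Ithaca→Elko: 5 × 1 = 5
Total cost = 85.
The route Dover→Elko is not used.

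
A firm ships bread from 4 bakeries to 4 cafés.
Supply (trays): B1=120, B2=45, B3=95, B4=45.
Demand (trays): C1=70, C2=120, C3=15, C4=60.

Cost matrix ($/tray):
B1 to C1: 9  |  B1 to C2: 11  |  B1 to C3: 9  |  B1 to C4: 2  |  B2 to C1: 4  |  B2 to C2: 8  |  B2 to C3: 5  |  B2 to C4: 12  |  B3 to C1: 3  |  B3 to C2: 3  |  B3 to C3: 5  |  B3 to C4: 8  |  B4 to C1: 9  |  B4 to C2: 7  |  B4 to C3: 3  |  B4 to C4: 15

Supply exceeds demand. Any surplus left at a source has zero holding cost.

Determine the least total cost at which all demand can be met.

A cheapest plan:
  B1–C1: 20 trays
  B1–C4: 60 trays
  B2–C1: 45 trays
  B3–C1: 5 trays
  B3–C2: 90 trays
  B4–C2: 30 trays
  B4–C3: 15 trays
Total cost = $1020.

1020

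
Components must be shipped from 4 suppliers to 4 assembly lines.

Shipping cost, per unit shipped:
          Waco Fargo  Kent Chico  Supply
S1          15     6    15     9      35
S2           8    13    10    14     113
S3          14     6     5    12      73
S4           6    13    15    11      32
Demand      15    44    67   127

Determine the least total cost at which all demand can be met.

2416

Optimal allocation:
  S1→Fargo: 35 × 6 = 210
  S2→Waco: 15 × 8 = 120
  S2→Kent: 3 × 10 = 30
  S2→Chico: 95 × 14 = 1330
  S3→Fargo: 9 × 6 = 54
  S3→Kent: 64 × 5 = 320
  S4→Chico: 32 × 11 = 352
Total = 210 + 120 + 30 + 1330 + 54 + 320 + 352 = 2416.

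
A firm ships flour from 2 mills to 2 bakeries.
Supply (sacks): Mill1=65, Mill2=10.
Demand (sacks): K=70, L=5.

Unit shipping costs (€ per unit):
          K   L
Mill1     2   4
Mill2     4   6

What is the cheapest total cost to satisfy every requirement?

An optimal shipping plan:
  Mill1→K: 60 × €2 = €120
  Mill1→L: 5 × €4 = €20
  Mill2→K: 10 × €4 = €40
Total = 120 + 20 + 40 = €180.

180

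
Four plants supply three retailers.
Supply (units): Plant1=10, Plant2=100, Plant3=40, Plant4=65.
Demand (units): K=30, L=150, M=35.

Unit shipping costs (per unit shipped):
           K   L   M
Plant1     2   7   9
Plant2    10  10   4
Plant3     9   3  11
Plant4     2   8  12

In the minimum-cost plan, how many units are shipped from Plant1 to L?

The minimum-cost plan:
  Plant1–L: 10 × 7 = 70
  Plant2–L: 65 × 10 = 650
  Plant2–M: 35 × 4 = 140
  Plant3–L: 40 × 3 = 120
  Plant4–K: 30 × 2 = 60
  Plant4–L: 35 × 8 = 280
Total cost = 1320.
So Plant1→L carries 10 units.

10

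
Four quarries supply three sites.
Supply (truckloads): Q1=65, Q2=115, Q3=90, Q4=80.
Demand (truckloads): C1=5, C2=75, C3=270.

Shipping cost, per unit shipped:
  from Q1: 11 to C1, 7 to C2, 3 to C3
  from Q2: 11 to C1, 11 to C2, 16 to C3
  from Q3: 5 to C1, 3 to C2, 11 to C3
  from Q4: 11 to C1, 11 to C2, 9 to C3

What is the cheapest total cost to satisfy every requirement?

An optimal shipping plan:
  Q1 to C3: 65 × 3 = 195
  Q2 to C3: 115 × 16 = 1840
  Q3 to C1: 5 × 5 = 25
  Q3 to C2: 75 × 3 = 225
  Q3 to C3: 10 × 11 = 110
  Q4 to C3: 80 × 9 = 720
Total = 195 + 1840 + 25 + 225 + 110 + 720 = 3115.
(Supply check: Q1 ships 65; Q2 ships 115; Q3 ships 90; Q4 ships 80.)

3115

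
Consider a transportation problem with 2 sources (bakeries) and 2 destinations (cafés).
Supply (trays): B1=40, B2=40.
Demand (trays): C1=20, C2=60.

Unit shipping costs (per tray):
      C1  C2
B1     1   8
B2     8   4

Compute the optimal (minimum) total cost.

340

A cheapest plan:
  B1→C1: 20 × 1 = 20
  B1→C2: 20 × 8 = 160
  B2→C2: 40 × 4 = 160
Total = 20 + 160 + 160 = 340.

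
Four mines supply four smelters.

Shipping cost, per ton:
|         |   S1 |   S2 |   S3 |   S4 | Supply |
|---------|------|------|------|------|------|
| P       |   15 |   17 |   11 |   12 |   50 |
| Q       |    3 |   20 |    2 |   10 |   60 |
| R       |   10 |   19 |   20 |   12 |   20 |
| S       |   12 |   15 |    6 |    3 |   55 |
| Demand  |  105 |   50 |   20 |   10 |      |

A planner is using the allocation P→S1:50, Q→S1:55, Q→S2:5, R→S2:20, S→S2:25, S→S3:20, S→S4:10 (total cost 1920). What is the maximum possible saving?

240

Current plan cost = 50·15 + 55·3 + 5·20 + 20·19 + 25·15 + 20·6 + 10·3 = 1920.
Optimal plan:
  P->S2: 50 × 17 = 850
  Q->S1: 60 × 3 = 180
  R->S1: 20 × 10 = 200
  S->S1: 25 × 12 = 300
  S->S3: 20 × 6 = 120
  S->S4: 10 × 3 = 30
Optimal cost = 1680.
Saving = 1920 − 1680 = 240.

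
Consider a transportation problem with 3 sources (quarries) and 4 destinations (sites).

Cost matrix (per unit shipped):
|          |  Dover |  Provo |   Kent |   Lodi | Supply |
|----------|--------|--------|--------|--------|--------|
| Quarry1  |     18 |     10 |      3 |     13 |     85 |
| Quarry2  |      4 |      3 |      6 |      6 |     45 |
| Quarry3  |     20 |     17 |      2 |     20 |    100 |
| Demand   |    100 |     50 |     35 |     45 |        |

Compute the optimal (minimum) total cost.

2505

Optimal allocation:
  Quarry1 to Provo: 50 × 10 = 500
  Quarry1 to Lodi: 35 × 13 = 455
  Quarry2 to Dover: 45 × 4 = 180
  Quarry3 to Dover: 55 × 20 = 1100
  Quarry3 to Kent: 35 × 2 = 70
  Quarry3 to Lodi: 10 × 20 = 200
Total = 500 + 455 + 180 + 1100 + 70 + 200 = 2505.
(Supply check: Quarry1 ships 85; Quarry2 ships 45; Quarry3 ships 100.)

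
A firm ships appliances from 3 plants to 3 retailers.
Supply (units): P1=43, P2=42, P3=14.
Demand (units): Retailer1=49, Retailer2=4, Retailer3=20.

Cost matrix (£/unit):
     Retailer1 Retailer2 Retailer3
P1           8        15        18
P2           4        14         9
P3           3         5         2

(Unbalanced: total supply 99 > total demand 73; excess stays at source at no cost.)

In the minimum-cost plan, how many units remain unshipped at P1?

26

An optimal plan:
  P1->Retailer1: 13 units
  P1->Retailer2: 4 units
  P2->Retailer1: 36 units
  P2->Retailer3: 6 units
  P3->Retailer3: 14 units
Total cost = £390.
P1 ships 17 of its 43, leaving 26.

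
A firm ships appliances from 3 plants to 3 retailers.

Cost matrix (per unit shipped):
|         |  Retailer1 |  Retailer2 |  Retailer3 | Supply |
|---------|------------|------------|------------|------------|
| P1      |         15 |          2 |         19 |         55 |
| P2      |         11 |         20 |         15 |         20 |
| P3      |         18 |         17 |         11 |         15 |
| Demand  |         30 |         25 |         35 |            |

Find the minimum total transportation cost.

A cheapest plan:
  P1–Retailer1: 10 × 15 = 150
  P1–Retailer2: 25 × 2 = 50
  P1–Retailer3: 20 × 19 = 380
  P2–Retailer1: 20 × 11 = 220
  P3–Retailer3: 15 × 11 = 165
Total = 150 + 50 + 380 + 220 + 165 = 965.

965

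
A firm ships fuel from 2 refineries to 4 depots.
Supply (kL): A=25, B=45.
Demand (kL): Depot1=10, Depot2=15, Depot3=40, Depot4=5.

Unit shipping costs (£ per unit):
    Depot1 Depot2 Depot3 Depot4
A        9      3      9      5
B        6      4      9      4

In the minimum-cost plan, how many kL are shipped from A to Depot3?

The minimum-cost plan:
  A to Depot2: 15 × £3 = £45
  A to Depot3: 10 × £9 = £90
  B to Depot1: 10 × £6 = £60
  B to Depot3: 30 × £9 = £270
  B to Depot4: 5 × £4 = £20
Total cost = £485.
So A→Depot3 carries 10 kL.

10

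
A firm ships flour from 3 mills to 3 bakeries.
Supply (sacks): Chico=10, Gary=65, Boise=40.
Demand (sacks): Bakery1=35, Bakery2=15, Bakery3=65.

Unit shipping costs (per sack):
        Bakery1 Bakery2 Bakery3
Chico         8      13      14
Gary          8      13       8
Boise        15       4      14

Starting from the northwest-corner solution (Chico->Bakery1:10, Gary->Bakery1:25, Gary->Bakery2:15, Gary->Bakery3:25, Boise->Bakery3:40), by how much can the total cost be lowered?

Current plan cost = 10·8 + 25·8 + 15·13 + 25·8 + 40·14 = 1235.
Optimal plan:
  Chico->Bakery1: 10 × 8 = 80
  Gary->Bakery1: 25 × 8 = 200
  Gary->Bakery3: 40 × 8 = 320
  Boise->Bakery2: 15 × 4 = 60
  Boise->Bakery3: 25 × 14 = 350
Optimal cost = 1010.
Saving = 1235 − 1010 = 225.

225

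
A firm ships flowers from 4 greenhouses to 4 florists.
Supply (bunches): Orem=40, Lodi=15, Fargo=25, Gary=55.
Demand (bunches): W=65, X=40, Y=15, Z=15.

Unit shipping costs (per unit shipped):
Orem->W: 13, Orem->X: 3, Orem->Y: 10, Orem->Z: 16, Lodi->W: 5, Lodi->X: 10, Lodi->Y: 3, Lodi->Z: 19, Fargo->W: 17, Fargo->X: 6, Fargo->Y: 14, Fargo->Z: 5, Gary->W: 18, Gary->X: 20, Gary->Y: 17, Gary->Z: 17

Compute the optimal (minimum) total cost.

1380

One minimum-cost allocation:
  Orem–X: 30 × 3 = 90
  Orem–Y: 10 × 10 = 100
  Lodi–W: 10 × 5 = 50
  Lodi–Y: 5 × 3 = 15
  Fargo–X: 10 × 6 = 60
  Fargo–Z: 15 × 5 = 75
  Gary–W: 55 × 18 = 990
Total = 90 + 100 + 50 + 15 + 60 + 75 + 990 = 1380.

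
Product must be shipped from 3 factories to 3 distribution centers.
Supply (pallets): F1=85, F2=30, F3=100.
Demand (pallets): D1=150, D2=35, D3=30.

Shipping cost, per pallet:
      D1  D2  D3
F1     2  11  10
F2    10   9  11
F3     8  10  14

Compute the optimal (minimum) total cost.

Optimal allocation:
  F1–D1: 85 × 2 = 170
  F2–D3: 30 × 11 = 330
  F3–D1: 65 × 8 = 520
  F3–D2: 35 × 10 = 350
Total = 170 + 330 + 520 + 350 = 1370.
(Supply check: F1 ships 85; F2 ships 30; F3 ships 100.)

1370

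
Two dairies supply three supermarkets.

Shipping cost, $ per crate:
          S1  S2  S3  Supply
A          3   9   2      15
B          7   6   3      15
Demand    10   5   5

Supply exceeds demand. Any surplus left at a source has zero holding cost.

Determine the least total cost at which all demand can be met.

One minimum-cost allocation:
  A–S1: 10 × $3 = $30
  A–S3: 5 × $2 = $10
  B–S2: 5 × $6 = $30
Total = 30 + 10 + 30 = $70.
(Supply check: A ships 15; B ships 5.)

70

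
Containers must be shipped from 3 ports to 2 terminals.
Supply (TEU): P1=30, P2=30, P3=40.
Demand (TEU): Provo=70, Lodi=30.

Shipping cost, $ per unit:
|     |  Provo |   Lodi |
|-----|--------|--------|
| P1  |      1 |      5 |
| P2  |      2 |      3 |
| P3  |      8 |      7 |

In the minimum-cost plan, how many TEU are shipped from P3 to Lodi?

30

Optimal shipments:
  P1 to Provo: 30 × $1 = $30
  P2 to Provo: 30 × $2 = $60
  P3 to Provo: 10 × $8 = $80
  P3 to Lodi: 30 × $7 = $210
Total cost = $380.
So P3→Lodi carries 30 TEU.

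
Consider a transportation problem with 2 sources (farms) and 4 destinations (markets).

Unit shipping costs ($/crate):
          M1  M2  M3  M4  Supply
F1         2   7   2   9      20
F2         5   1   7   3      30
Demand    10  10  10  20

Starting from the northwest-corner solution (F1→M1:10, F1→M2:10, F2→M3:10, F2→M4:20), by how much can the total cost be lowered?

Current plan cost = 10·2 + 10·7 + 10·7 + 20·3 = $220.
Optimal plan:
  F1–M1: 10 × $2 = $20
  F1–M3: 10 × $2 = $20
  F2–M2: 10 × $1 = $10
  F2–M4: 20 × $3 = $60
Optimal cost = $110.
Saving = 220 − 110 = $110.

110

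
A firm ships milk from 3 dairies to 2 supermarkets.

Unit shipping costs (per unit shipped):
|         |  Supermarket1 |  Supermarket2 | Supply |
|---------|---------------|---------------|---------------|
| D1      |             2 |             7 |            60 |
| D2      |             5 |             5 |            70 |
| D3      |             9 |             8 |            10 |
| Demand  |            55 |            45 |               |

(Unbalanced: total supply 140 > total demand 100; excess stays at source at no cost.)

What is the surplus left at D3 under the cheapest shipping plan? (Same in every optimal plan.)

10

Minimum-cost shipments:
  D1 to Supermarket1: 55 × 2 = 110
  D2 to Supermarket2: 45 × 5 = 225
Total cost = 335.
D3 ships 0 of its 10, leaving 10.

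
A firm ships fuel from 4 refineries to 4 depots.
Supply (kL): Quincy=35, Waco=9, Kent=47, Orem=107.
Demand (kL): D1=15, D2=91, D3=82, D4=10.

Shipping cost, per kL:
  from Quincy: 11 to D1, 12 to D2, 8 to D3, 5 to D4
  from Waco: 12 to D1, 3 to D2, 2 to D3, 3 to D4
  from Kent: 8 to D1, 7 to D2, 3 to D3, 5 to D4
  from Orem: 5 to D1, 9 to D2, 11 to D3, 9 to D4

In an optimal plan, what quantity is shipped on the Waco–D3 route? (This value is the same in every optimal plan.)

Optimal shipments:
  Quincy→D3: 25 × 8 = 200
  Quincy→D4: 10 × 5 = 50
  Waco→D3: 9 × 2 = 18
  Kent→D3: 47 × 3 = 141
  Orem→D1: 15 × 5 = 75
  Orem→D2: 91 × 9 = 819
  Orem→D3: 1 × 11 = 11
Total cost = 1314.
So Waco→D3 carries 9 kL.

9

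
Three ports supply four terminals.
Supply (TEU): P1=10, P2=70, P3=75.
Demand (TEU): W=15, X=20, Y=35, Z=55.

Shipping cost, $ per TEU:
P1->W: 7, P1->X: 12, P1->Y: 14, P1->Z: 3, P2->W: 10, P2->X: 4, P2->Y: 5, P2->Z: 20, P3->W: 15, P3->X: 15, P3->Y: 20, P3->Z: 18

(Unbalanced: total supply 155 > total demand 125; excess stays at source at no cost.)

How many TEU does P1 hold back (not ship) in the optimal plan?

An optimal plan:
  P1–Z: 10 × $3 = $30
  P2–W: 15 × $10 = $150
  P2–X: 20 × $4 = $80
  P2–Y: 35 × $5 = $175
  P3–Z: 45 × $18 = $810
Total cost = $1245.
P1 ships 10 of its 10, leaving 0.

0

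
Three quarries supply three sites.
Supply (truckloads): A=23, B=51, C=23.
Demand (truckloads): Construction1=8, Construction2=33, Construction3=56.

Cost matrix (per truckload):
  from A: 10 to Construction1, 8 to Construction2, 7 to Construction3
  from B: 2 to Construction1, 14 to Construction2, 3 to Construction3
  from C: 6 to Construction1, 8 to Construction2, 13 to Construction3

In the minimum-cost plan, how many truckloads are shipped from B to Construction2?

Optimal shipments:
  A–Construction2: 18 × 8 = 144
  A–Construction3: 5 × 7 = 35
  B–Construction3: 51 × 3 = 153
  C–Construction1: 8 × 6 = 48
  C–Construction2: 15 × 8 = 120
Total cost = 500.
The route B→Construction2 is not used.

0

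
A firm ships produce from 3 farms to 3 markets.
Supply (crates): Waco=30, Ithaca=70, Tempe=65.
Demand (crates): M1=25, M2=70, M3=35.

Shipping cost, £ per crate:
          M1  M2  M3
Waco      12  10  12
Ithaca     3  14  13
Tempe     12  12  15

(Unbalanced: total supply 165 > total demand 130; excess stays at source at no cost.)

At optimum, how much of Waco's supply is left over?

0

Minimum-cost shipments:
  Waco→M2: 30 crates
  Ithaca→M1: 25 crates
  Ithaca→M3: 35 crates
  Tempe→M2: 40 crates
Total cost = £1310.
Waco ships 30 of its 30, leaving 0.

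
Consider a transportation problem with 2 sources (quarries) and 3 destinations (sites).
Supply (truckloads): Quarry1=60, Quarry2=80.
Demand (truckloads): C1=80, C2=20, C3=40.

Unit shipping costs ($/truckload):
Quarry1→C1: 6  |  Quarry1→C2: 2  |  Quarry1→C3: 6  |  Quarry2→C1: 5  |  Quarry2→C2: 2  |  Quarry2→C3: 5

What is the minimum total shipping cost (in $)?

680

A cheapest plan:
  Quarry1–C2: 20 × $2 = $40
  Quarry1–C3: 40 × $6 = $240
  Quarry2–C1: 80 × $5 = $400
Total = 40 + 240 + 400 = $680.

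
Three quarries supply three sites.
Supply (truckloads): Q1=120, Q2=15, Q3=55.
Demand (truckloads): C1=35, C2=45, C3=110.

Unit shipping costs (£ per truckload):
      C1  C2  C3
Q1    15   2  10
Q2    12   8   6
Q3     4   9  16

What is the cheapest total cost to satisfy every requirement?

An optimal shipping plan:
  Q1->C2: 45 truckloads
  Q1->C3: 75 truckloads
  Q2->C3: 15 truckloads
  Q3->C1: 35 truckloads
  Q3->C3: 20 truckloads
Total cost = £1390.

1390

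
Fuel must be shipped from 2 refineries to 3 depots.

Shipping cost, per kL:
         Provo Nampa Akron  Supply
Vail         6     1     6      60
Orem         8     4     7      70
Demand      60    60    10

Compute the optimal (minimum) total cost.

An optimal shipping plan:
  Vail→Nampa: 60 × 1 = 60
  Orem→Provo: 60 × 8 = 480
  Orem→Akron: 10 × 7 = 70
Total = 60 + 480 + 70 = 610.

610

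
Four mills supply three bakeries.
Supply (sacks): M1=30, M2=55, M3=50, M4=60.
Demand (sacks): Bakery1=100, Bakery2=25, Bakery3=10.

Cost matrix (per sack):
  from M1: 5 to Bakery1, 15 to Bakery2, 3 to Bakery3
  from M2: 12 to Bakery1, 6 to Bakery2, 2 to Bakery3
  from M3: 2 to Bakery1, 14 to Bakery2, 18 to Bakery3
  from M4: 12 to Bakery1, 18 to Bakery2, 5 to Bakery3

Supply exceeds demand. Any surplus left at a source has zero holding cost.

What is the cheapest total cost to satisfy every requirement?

660

Optimal allocation:
  M1 to Bakery1: 30 × 5 = 150
  M2 to Bakery1: 20 × 12 = 240
  M2 to Bakery2: 25 × 6 = 150
  M2 to Bakery3: 10 × 2 = 20
  M3 to Bakery1: 50 × 2 = 100
Total = 150 + 240 + 150 + 20 + 100 = 660.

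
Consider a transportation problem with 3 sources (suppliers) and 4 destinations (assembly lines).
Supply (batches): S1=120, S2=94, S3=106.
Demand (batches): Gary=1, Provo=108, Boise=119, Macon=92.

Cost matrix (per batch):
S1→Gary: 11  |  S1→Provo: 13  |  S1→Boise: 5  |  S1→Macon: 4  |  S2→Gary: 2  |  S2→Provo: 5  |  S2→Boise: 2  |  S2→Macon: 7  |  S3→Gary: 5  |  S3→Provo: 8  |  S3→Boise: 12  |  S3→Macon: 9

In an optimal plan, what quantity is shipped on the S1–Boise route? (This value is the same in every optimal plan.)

28

The minimum-cost plan:
  S1->Boise: 28 × 5 = 140
  S1->Macon: 92 × 4 = 368
  S2->Provo: 3 × 5 = 15
  S2->Boise: 91 × 2 = 182
  S3->Gary: 1 × 5 = 5
  S3->Provo: 105 × 8 = 840
Total cost = 1550.
So S1→Boise carries 28 batches.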